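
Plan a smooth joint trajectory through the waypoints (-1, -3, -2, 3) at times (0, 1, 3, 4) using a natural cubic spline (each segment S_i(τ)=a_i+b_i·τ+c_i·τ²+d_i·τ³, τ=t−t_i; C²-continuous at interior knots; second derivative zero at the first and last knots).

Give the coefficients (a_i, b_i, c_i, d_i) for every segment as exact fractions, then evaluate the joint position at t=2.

  seg 0: a=-1 b=-35/16 c=0 d=3/16
  seg 1: a=-3 b=-13/8 c=9/16 d=1/4
  seg 2: a=-2 b=29/8 c=33/16 d=-11/16
S(2) = -61/16

Δ: Δ0=-2, Δ1=1/2, Δ2=5
row 1: diag=6, rhs=15; c'=1/3, d'=5/2
row 2: denom=6−2·1/3=16/3; d'=(27−2·5/2)/(16/3)=33/8
back: M2=33/8
back: M1=5/2−1/3·33/8=9/8
M: M0=0, M1=9/8, M2=33/8, M3=0
seg 0: a=-1, c=M0/2=0, d=(M1−M0)/(6·1)=3/16, b=Δ0−h0·(2M0+M1)/6=-35/16
seg 1: a=-3, c=M1/2=9/16, d=(M2−M1)/(6·2)=1/4, b=Δ1−h1·(2M1+M2)/6=-13/8
seg 2: a=-2, c=M2/2=33/16, d=(M3−M2)/(6·1)=-11/16, b=Δ2−h2·(2M2+M3)/6=29/8
t_q=2 → seg 1, τ=1; S=-3+-13/8·τ+9/16·τ²+1/4·τ³=-61/16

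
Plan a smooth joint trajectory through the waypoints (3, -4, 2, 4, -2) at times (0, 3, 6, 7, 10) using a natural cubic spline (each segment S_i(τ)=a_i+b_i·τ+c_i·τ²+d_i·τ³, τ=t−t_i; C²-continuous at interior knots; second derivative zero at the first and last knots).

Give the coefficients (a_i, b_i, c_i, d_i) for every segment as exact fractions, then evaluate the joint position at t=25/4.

  seg 0: a=3 b=-793/228 c=0 d=29/228
  seg 1: a=-4 b=-5/114 c=87/76 d=-317/2052
  seg 2: a=2 b=605/228 c=-14/57 d=-31/76
  seg 3: a=4 b=107/114 c=-335/228 d=335/2052
S(25/4) = 12849/4864

Δ: Δ0=-7/3, Δ1=2, Δ2=2, Δ3=-2
row 1: diag=12, rhs=26; c'=1/4, d'=13/6
row 2: denom=8−3·1/4=29/4; d'=(0−3·13/6)/(29/4)=-26/29
row 3: denom=8−1·4/29=228/29; d'=(-24−1·-26/29)/(228/29)=-335/114
back: M3=-335/114
back: M2=-26/29−4/29·-335/114=-28/57
back: M1=13/6−1/4·-28/57=87/38
M: M0=0, M1=87/38, M2=-28/57, M3=-335/114, M4=0
seg 0: a=3, c=M0/2=0, d=(M1−M0)/(6·3)=29/228, b=Δ0−h0·(2M0+M1)/6=-793/228
seg 1: a=-4, c=M1/2=87/76, d=(M2−M1)/(6·3)=-317/2052, b=Δ1−h1·(2M1+M2)/6=-5/114
seg 2: a=2, c=M2/2=-14/57, d=(M3−M2)/(6·1)=-31/76, b=Δ2−h2·(2M2+M3)/6=605/228
seg 3: a=4, c=M3/2=-335/228, d=(M4−M3)/(6·3)=335/2052, b=Δ3−h3·(2M3+M4)/6=107/114
t_q=25/4 → seg 2, τ=1/4; S=2+605/228·τ+-14/57·τ²+-31/76·τ³=12849/4864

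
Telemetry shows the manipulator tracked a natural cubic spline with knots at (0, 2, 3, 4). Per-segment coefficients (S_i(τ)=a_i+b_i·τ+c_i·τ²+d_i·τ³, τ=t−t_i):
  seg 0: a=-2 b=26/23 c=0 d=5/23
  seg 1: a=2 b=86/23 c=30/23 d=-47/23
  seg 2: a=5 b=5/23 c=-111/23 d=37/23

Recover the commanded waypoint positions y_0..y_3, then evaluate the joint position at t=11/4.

y_0 = S_0(0) = a_0 = -2
y_1 = S_1(0) = a_1 = 2
y_2 = S_2(0) = a_2 = 5
y_3 = S_2(1) = 2
t_q=11/4 is in segment 1 (τ=3/4); S_1(τ)=6883/1472

y_0=-2 y_1=2 y_2=5 y_3=2
S(11/4) = 6883/1472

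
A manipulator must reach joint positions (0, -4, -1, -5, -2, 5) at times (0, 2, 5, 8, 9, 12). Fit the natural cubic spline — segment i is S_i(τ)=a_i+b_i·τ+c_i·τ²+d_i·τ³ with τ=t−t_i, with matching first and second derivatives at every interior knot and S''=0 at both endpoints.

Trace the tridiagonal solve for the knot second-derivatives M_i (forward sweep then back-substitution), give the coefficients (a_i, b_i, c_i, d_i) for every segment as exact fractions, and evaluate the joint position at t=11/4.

  seg 0: a=0 b=-6056/2091 c=0 d=937/4182
  seg 1: a=-4 b=-434/2091 c=937/697 d=-5908/18819
  seg 2: a=-1 b=-76/123 c=-3097/2091 d=7795/18819
  seg 3: a=-5 b=3511/2091 c=1566/697 d=-1936/2091
  seg 4: a=-2 b=7099/2091 c=-370/697 d=370/6273
S(11/4) = -9847/2788

Δ: Δ0=-2, Δ1=1, Δ2=-4/3, Δ3=3, Δ4=7/3
row 1: diag=10, rhs=18; c'=3/10, d'=9/5
row 2: denom=12−3·3/10=111/10; d'=(-14−3·9/5)/(111/10)=-194/111
row 3: denom=8−3·10/37=266/37; d'=(26−3·-194/111)/(266/37)=578/133
row 4: denom=8−1·37/266=2091/266; d'=(-4−1·578/133)/(2091/266)=-740/697
back: M4=-740/697
back: M3=578/133−37/266·-740/697=3132/697
back: M2=-194/111−10/37·3132/697=-6194/2091
back: M1=9/5−3/10·-6194/2091=1874/697
M: M0=0, M1=1874/697, M2=-6194/2091, M3=3132/697, M4=-740/697, M5=0
seg 0: a=0, c=M0/2=0, d=(M1−M0)/(6·2)=937/4182, b=Δ0−h0·(2M0+M1)/6=-6056/2091
seg 1: a=-4, c=M1/2=937/697, d=(M2−M1)/(6·3)=-5908/18819, b=Δ1−h1·(2M1+M2)/6=-434/2091
seg 2: a=-1, c=M2/2=-3097/2091, d=(M3−M2)/(6·3)=7795/18819, b=Δ2−h2·(2M2+M3)/6=-76/123
seg 3: a=-5, c=M3/2=1566/697, d=(M4−M3)/(6·1)=-1936/2091, b=Δ3−h3·(2M3+M4)/6=3511/2091
seg 4: a=-2, c=M4/2=-370/697, d=(M5−M4)/(6·3)=370/6273, b=Δ4−h4·(2M4+M5)/6=7099/2091
t_q=11/4 → seg 1, τ=3/4; S=-4+-434/2091·τ+937/697·τ²+-5908/18819·τ³=-9847/2788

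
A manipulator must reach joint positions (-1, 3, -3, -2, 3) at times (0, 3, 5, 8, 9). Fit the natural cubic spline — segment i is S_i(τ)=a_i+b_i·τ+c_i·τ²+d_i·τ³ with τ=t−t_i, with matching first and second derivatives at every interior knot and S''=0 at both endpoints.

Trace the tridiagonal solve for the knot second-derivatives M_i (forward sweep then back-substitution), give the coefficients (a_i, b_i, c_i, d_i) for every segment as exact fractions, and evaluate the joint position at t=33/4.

Δ: Δ0=4/3, Δ1=-3, Δ2=1/3, Δ3=5
row 1: diag=10, rhs=-26; c'=1/5, d'=-13/5
row 2: denom=10−2·1/5=48/5; d'=(20−2·-13/5)/(48/5)=21/8
row 3: denom=8−3·5/16=113/16; d'=(28−3·21/8)/(113/16)=322/113
back: M3=322/113
back: M2=21/8−5/16·322/113=196/113
back: M1=-13/5−1/5·196/113=-333/113
M: M0=0, M1=-333/113, M2=196/113, M3=322/113, M4=0
seg 0: a=-1, c=M0/2=0, d=(M1−M0)/(6·3)=-37/226, b=Δ0−h0·(2M0+M1)/6=1903/678
seg 1: a=3, c=M1/2=-333/226, d=(M2−M1)/(6·2)=529/1356, b=Δ1−h1·(2M1+M2)/6=-547/339
seg 2: a=-3, c=M2/2=98/113, d=(M3−M2)/(6·3)=7/113, b=Δ2−h2·(2M2+M3)/6=-958/339
seg 3: a=-2, c=M3/2=161/113, d=(M4−M3)/(6·1)=-161/339, b=Δ3−h3·(2M3+M4)/6=1373/339
t_q=33/4 → seg 3, τ=1/4; S=-2+1373/339·τ+161/113·τ²+-161/339·τ³=-6551/7232

  seg 0: a=-1 b=1903/678 c=0 d=-37/226
  seg 1: a=3 b=-547/339 c=-333/226 d=529/1356
  seg 2: a=-3 b=-958/339 c=98/113 d=7/113
  seg 3: a=-2 b=1373/339 c=161/113 d=-161/339
S(33/4) = -6551/7232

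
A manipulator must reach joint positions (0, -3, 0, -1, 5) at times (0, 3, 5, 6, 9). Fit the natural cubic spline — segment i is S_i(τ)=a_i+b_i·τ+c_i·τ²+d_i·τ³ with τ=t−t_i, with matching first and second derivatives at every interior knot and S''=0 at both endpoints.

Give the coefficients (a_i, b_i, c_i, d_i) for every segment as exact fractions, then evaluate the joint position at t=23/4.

  seg 0: a=0 b=-619/292 c=0 d=109/876
  seg 1: a=-3 b=181/146 c=327/292 d=-289/584
  seg 2: a=0 b=-16/73 c=-135/73 d=78/73
  seg 3: a=-1 b=-52/73 c=99/73 d=-11/73
S(23/4) = -1761/2336

Δ: Δ0=-1, Δ1=3/2, Δ2=-1, Δ3=2
row 1: diag=10, rhs=15; c'=1/5, d'=3/2
row 2: denom=6−2·1/5=28/5; d'=(-15−2·3/2)/(28/5)=-45/14
row 3: denom=8−1·5/28=219/28; d'=(18−1·-45/14)/(219/28)=198/73
back: M3=198/73
back: M2=-45/14−5/28·198/73=-270/73
back: M1=3/2−1/5·-270/73=327/146
M: M0=0, M1=327/146, M2=-270/73, M3=198/73, M4=0
seg 0: a=0, c=M0/2=0, d=(M1−M0)/(6·3)=109/876, b=Δ0−h0·(2M0+M1)/6=-619/292
seg 1: a=-3, c=M1/2=327/292, d=(M2−M1)/(6·2)=-289/584, b=Δ1−h1·(2M1+M2)/6=181/146
seg 2: a=0, c=M2/2=-135/73, d=(M3−M2)/(6·1)=78/73, b=Δ2−h2·(2M2+M3)/6=-16/73
seg 3: a=-1, c=M3/2=99/73, d=(M4−M3)/(6·3)=-11/73, b=Δ3−h3·(2M3+M4)/6=-52/73
t_q=23/4 → seg 2, τ=3/4; S=0+-16/73·τ+-135/73·τ²+78/73·τ³=-1761/2336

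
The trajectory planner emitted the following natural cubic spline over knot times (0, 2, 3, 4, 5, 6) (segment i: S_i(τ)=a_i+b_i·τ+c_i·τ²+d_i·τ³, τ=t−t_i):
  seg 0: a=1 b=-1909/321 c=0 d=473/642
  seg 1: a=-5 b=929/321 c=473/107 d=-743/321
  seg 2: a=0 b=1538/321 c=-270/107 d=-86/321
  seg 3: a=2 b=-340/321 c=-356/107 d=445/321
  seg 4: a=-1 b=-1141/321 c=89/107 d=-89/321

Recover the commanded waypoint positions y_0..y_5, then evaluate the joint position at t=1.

y_0=1 y_1=-5 y_2=0 y_3=2 y_4=-1 y_5=-4
S(1) = -901/214

y_0 = S_0(0) = a_0 = 1
y_1 = S_1(0) = a_1 = -5
y_2 = S_2(0) = a_2 = 0
y_3 = S_3(0) = a_3 = 2
y_4 = S_4(0) = a_4 = -1
y_5 = S_4(1) = -4
t_q=1 is in segment 0 (τ=1); S_0(τ)=-901/214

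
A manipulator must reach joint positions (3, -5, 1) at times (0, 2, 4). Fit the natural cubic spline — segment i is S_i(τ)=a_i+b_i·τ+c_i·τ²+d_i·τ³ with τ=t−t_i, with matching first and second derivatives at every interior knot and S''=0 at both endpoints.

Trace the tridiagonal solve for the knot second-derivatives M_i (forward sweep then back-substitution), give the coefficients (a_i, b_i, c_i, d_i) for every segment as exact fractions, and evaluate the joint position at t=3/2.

  seg 0: a=3 b=-23/4 c=0 d=7/16
  seg 1: a=-5 b=-1/2 c=21/8 d=-7/16
S(3/2) = -531/128

Δ: Δ0=-4, Δ1=3
row 1: diag=8, rhs=42; c'=1/4, d'=21/4
back: M1=21/4
M: M0=0, M1=21/4, M2=0
seg 0: a=3, c=M0/2=0, d=(M1−M0)/(6·2)=7/16, b=Δ0−h0·(2M0+M1)/6=-23/4
seg 1: a=-5, c=M1/2=21/8, d=(M2−M1)/(6·2)=-7/16, b=Δ1−h1·(2M1+M2)/6=-1/2
t_q=3/2 → seg 0, τ=3/2; S=3+-23/4·τ+0·τ²+7/16·τ³=-531/128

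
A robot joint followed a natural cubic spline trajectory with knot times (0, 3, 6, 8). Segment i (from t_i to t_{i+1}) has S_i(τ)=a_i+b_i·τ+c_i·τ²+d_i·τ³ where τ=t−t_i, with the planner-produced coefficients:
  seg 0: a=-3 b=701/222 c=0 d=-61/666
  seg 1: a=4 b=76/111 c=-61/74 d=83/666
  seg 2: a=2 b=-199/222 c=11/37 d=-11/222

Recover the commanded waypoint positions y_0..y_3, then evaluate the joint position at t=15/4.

y_0 = S_0(0) = a_0 = -3
y_1 = S_1(0) = a_1 = 4
y_2 = S_2(0) = a_2 = 2
y_3 = S_2(2) = 1
t_q=15/4 is in segment 1 (τ=3/4); S_1(τ)=19429/4736

y_0=-3 y_1=4 y_2=2 y_3=1
S(15/4) = 19429/4736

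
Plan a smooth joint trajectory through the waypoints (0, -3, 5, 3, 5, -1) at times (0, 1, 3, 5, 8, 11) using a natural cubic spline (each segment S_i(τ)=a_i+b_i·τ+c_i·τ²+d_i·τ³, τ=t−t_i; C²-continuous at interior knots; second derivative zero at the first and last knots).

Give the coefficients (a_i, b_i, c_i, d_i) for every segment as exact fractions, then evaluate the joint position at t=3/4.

  seg 0: a=0 b=-10445/2298 c=0 d=3551/2298
  seg 1: a=-3 b=104/1149 c=3551/766 d=-6161/4596
  seg 2: a=5 b=2927/1149 c=-1305/383 d=1877/2298
  seg 3: a=3 b=-1471/1149 c=572/383 d=-2911/10341
  seg 4: a=5 b=92/1149 c=-1195/1149 d=1195/10341
S(3/4) = -135161/49024

Δ: Δ0=-3, Δ1=4, Δ2=-1, Δ3=2/3, Δ4=-2
row 1: diag=6, rhs=42; c'=1/3, d'=7
row 2: denom=8−2·1/3=22/3; d'=(-30−2·7)/(22/3)=-6
row 3: denom=10−2·3/11=104/11; d'=(10−2·-6)/(104/11)=121/52
row 4: denom=12−3·33/104=1149/104; d'=(-16−3·121/52)/(1149/104)=-2390/1149
back: M4=-2390/1149
back: M3=121/52−33/104·-2390/1149=1144/383
back: M2=-6−3/11·1144/383=-2610/383
back: M1=7−1/3·-2610/383=3551/383
M: M0=0, M1=3551/383, M2=-2610/383, M3=1144/383, M4=-2390/1149, M5=0
seg 0: a=0, c=M0/2=0, d=(M1−M0)/(6·1)=3551/2298, b=Δ0−h0·(2M0+M1)/6=-10445/2298
seg 1: a=-3, c=M1/2=3551/766, d=(M2−M1)/(6·2)=-6161/4596, b=Δ1−h1·(2M1+M2)/6=104/1149
seg 2: a=5, c=M2/2=-1305/383, d=(M3−M2)/(6·2)=1877/2298, b=Δ2−h2·(2M2+M3)/6=2927/1149
seg 3: a=3, c=M3/2=572/383, d=(M4−M3)/(6·3)=-2911/10341, b=Δ3−h3·(2M3+M4)/6=-1471/1149
seg 4: a=5, c=M4/2=-1195/1149, d=(M5−M4)/(6·3)=1195/10341, b=Δ4−h4·(2M4+M5)/6=92/1149
t_q=3/4 → seg 0, τ=3/4; S=0+-10445/2298·τ+0·τ²+3551/2298·τ³=-135161/49024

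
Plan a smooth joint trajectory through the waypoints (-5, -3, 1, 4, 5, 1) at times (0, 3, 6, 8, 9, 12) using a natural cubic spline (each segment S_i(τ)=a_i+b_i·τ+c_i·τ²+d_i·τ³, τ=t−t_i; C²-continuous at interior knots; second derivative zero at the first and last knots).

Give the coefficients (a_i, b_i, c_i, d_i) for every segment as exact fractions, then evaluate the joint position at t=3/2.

  seg 0: a=-5 b=1631/3222 c=0 d=517/28998
  seg 1: a=-3 b=1591/1611 c=517/3222 d=-437/28998
  seg 2: a=1 b=4973/3222 c=40/1611 d=-25/1074
  seg 3: a=4 b=4393/3222 c=-185/1611 d=-89/358
  seg 4: a=5 b=625/1611 c=-2773/3222 d=2773/28998
S(3/2) = -11973/2864

Δ: Δ0=2/3, Δ1=4/3, Δ2=3/2, Δ3=1, Δ4=-4/3
row 1: diag=12, rhs=4; c'=1/4, d'=1/3
row 2: denom=10−3·1/4=37/4; d'=(1−3·1/3)/(37/4)=0
row 3: denom=6−2·8/37=206/37; d'=(-3−2·0)/(206/37)=-111/206
row 4: denom=8−1·37/206=1611/206; d'=(-14−1·-111/206)/(1611/206)=-2773/1611
back: M4=-2773/1611
back: M3=-111/206−37/206·-2773/1611=-370/1611
back: M2=0−8/37·-370/1611=80/1611
back: M1=1/3−1/4·80/1611=517/1611
M: M0=0, M1=517/1611, M2=80/1611, M3=-370/1611, M4=-2773/1611, M5=0
seg 0: a=-5, c=M0/2=0, d=(M1−M0)/(6·3)=517/28998, b=Δ0−h0·(2M0+M1)/6=1631/3222
seg 1: a=-3, c=M1/2=517/3222, d=(M2−M1)/(6·3)=-437/28998, b=Δ1−h1·(2M1+M2)/6=1591/1611
seg 2: a=1, c=M2/2=40/1611, d=(M3−M2)/(6·2)=-25/1074, b=Δ2−h2·(2M2+M3)/6=4973/3222
seg 3: a=4, c=M3/2=-185/1611, d=(M4−M3)/(6·1)=-89/358, b=Δ3−h3·(2M3+M4)/6=4393/3222
seg 4: a=5, c=M4/2=-2773/3222, d=(M5−M4)/(6·3)=2773/28998, b=Δ4−h4·(2M4+M5)/6=625/1611
t_q=3/2 → seg 0, τ=3/2; S=-5+1631/3222·τ+0·τ²+517/28998·τ³=-11973/2864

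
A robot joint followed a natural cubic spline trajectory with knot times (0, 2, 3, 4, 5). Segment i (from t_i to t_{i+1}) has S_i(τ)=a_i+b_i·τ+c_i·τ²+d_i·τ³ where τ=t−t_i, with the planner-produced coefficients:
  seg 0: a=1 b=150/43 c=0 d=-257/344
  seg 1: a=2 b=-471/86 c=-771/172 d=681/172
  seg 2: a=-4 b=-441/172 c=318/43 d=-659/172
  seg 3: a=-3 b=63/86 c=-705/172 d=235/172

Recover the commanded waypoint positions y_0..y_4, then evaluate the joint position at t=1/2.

y_0 = S_0(0) = a_0 = 1
y_1 = S_1(0) = a_1 = 2
y_2 = S_2(0) = a_2 = -4
y_3 = S_3(0) = a_3 = -3
y_4 = S_3(1) = -5
t_q=1/2 is in segment 0 (τ=1/2); S_0(τ)=7295/2752

y_0=1 y_1=2 y_2=-4 y_3=-3 y_4=-5
S(1/2) = 7295/2752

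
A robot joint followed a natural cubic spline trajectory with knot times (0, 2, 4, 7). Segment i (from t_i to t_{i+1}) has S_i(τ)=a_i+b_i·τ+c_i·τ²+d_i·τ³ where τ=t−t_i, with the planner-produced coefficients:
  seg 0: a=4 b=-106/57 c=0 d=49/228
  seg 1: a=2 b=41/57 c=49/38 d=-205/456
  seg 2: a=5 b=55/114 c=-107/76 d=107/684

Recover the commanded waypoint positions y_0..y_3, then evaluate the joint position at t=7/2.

y_0 = S_0(0) = a_0 = 4
y_1 = S_1(0) = a_1 = 2
y_2 = S_2(0) = a_2 = 5
y_3 = S_2(3) = -2
t_q=7/2 is in segment 1 (τ=3/2); S_1(τ)=5427/1216

y_0=4 y_1=2 y_2=5 y_3=-2
S(7/2) = 5427/1216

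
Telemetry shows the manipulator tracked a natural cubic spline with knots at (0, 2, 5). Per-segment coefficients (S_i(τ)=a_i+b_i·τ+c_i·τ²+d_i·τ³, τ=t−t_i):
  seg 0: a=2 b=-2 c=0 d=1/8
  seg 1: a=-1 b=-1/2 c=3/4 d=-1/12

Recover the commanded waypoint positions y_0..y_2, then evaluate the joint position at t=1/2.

y_0=2 y_1=-1 y_2=2
S(1/2) = 65/64

y_0 = S_0(0) = a_0 = 2
y_1 = S_1(0) = a_1 = -1
y_2 = S_1(3) = 2
t_q=1/2 is in segment 0 (τ=1/2); S_0(τ)=65/64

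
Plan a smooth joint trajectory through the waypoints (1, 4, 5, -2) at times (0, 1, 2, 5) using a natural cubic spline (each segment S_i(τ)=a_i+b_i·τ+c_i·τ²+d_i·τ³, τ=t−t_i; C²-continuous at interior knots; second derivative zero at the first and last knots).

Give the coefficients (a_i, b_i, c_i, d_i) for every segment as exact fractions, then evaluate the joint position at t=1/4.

  seg 0: a=1 b=317/93 c=0 d=-38/93
  seg 1: a=4 b=203/93 c=-38/31 d=4/93
  seg 2: a=5 b=-13/93 c=-34/31 d=34/279
S(1/4) = 1831/992

Δ: Δ0=3, Δ1=1, Δ2=-7/3
row 1: diag=4, rhs=-12; c'=1/4, d'=-3
row 2: denom=8−1·1/4=31/4; d'=(-20−1·-3)/(31/4)=-68/31
back: M2=-68/31
back: M1=-3−1/4·-68/31=-76/31
M: M0=0, M1=-76/31, M2=-68/31, M3=0
seg 0: a=1, c=M0/2=0, d=(M1−M0)/(6·1)=-38/93, b=Δ0−h0·(2M0+M1)/6=317/93
seg 1: a=4, c=M1/2=-38/31, d=(M2−M1)/(6·1)=4/93, b=Δ1−h1·(2M1+M2)/6=203/93
seg 2: a=5, c=M2/2=-34/31, d=(M3−M2)/(6·3)=34/279, b=Δ2−h2·(2M2+M3)/6=-13/93
t_q=1/4 → seg 0, τ=1/4; S=1+317/93·τ+0·τ²+-38/93·τ³=1831/992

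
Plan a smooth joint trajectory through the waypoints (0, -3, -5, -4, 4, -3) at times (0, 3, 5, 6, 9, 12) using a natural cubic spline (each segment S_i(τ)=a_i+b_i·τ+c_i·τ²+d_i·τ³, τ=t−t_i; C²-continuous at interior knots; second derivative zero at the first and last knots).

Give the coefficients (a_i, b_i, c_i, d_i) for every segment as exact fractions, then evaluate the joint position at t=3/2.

  seg 0: a=0 b=-653/792 c=0 d=-139/7128
  seg 1: a=-3 b=-535/396 c=-139/792 d=139/792
  seg 2: a=-5 b=7/132 c=695/792 d=5/72
  seg 3: a=-4 b=1597/792 c=215/198 d=-2065/7128
  seg 4: a=4 b=281/396 c=-1205/792 d=1205/7128
S(3/2) = -917/704

Δ: Δ0=-1, Δ1=-1, Δ2=1, Δ3=8/3, Δ4=-7/3
row 1: diag=10, rhs=0; c'=1/5, d'=0
row 2: denom=6−2·1/5=28/5; d'=(12−2·0)/(28/5)=15/7
row 3: denom=8−1·5/28=219/28; d'=(10−1·15/7)/(219/28)=220/219
row 4: denom=12−3·28/73=792/73; d'=(-30−3·220/219)/(792/73)=-1205/396
back: M4=-1205/396
back: M3=220/219−28/73·-1205/396=215/99
back: M2=15/7−5/28·215/99=695/396
back: M1=0−1/5·695/396=-139/396
M: M0=0, M1=-139/396, M2=695/396, M3=215/99, M4=-1205/396, M5=0
seg 0: a=0, c=M0/2=0, d=(M1−M0)/(6·3)=-139/7128, b=Δ0−h0·(2M0+M1)/6=-653/792
seg 1: a=-3, c=M1/2=-139/792, d=(M2−M1)/(6·2)=139/792, b=Δ1−h1·(2M1+M2)/6=-535/396
seg 2: a=-5, c=M2/2=695/792, d=(M3−M2)/(6·1)=5/72, b=Δ2−h2·(2M2+M3)/6=7/132
seg 3: a=-4, c=M3/2=215/198, d=(M4−M3)/(6·3)=-2065/7128, b=Δ3−h3·(2M3+M4)/6=1597/792
seg 4: a=4, c=M4/2=-1205/792, d=(M5−M4)/(6·3)=1205/7128, b=Δ4−h4·(2M4+M5)/6=281/396
t_q=3/2 → seg 0, τ=3/2; S=0+-653/792·τ+0·τ²+-139/7128·τ³=-917/704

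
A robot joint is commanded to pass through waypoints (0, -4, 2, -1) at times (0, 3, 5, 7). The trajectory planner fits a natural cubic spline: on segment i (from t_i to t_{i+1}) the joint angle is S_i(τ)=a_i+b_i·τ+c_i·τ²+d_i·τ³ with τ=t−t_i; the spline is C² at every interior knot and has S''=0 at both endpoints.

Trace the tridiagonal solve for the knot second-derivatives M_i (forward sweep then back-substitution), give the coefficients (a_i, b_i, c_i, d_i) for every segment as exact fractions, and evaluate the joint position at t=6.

  seg 0: a=0 b=-697/228 c=0 d=131/684
  seg 1: a=-4 b=241/114 c=131/76 d=-73/114
  seg 2: a=2 b=151/114 c=-161/76 d=161/456
S(6) = 237/152

Δ: Δ0=-4/3, Δ1=3, Δ2=-3/2
row 1: diag=10, rhs=26; c'=1/5, d'=13/5
row 2: denom=8−2·1/5=38/5; d'=(-27−2·13/5)/(38/5)=-161/38
back: M2=-161/38
back: M1=13/5−1/5·-161/38=131/38
M: M0=0, M1=131/38, M2=-161/38, M3=0
seg 0: a=0, c=M0/2=0, d=(M1−M0)/(6·3)=131/684, b=Δ0−h0·(2M0+M1)/6=-697/228
seg 1: a=-4, c=M1/2=131/76, d=(M2−M1)/(6·2)=-73/114, b=Δ1−h1·(2M1+M2)/6=241/114
seg 2: a=2, c=M2/2=-161/76, d=(M3−M2)/(6·2)=161/456, b=Δ2−h2·(2M2+M3)/6=151/114
t_q=6 → seg 2, τ=1; S=2+151/114·τ+-161/76·τ²+161/456·τ³=237/152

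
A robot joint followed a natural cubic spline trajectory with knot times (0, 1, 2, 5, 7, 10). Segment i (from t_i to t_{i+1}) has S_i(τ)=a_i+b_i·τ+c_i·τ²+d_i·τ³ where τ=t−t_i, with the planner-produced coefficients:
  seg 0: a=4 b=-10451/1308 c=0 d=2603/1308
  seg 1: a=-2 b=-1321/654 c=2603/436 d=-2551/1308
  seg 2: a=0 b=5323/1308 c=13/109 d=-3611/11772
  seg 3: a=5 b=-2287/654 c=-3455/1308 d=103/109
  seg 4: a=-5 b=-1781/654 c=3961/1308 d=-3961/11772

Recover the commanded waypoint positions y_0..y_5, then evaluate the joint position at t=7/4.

y_0=4 y_1=-2 y_2=0 y_3=5 y_4=-5 y_5=5
S(7/4) = -27331/27904

y_0 = S_0(0) = a_0 = 4
y_1 = S_1(0) = a_1 = -2
y_2 = S_2(0) = a_2 = 0
y_3 = S_3(0) = a_3 = 5
y_4 = S_4(0) = a_4 = -5
y_5 = S_4(3) = 5
t_q=7/4 is in segment 1 (τ=3/4); S_1(τ)=-27331/27904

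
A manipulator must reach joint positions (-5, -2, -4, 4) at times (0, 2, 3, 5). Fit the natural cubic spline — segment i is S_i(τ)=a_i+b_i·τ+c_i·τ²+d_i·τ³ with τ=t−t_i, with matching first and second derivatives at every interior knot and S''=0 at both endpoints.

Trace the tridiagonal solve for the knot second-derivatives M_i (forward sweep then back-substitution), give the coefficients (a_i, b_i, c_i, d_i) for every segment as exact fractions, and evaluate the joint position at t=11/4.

  seg 0: a=-5 b=213/70 c=0 d=-27/70
  seg 1: a=-2 b=-111/70 c=-81/35 d=19/10
  seg 2: a=-4 b=-18/35 c=237/70 d=-79/140
S(11/4) = -16529/4480

Δ: Δ0=3/2, Δ1=-2, Δ2=4
row 1: diag=6, rhs=-21; c'=1/6, d'=-7/2
row 2: denom=6−1·1/6=35/6; d'=(36−1·-7/2)/(35/6)=237/35
back: M2=237/35
back: M1=-7/2−1/6·237/35=-162/35
M: M0=0, M1=-162/35, M2=237/35, M3=0
seg 0: a=-5, c=M0/2=0, d=(M1−M0)/(6·2)=-27/70, b=Δ0−h0·(2M0+M1)/6=213/70
seg 1: a=-2, c=M1/2=-81/35, d=(M2−M1)/(6·1)=19/10, b=Δ1−h1·(2M1+M2)/6=-111/70
seg 2: a=-4, c=M2/2=237/70, d=(M3−M2)/(6·2)=-79/140, b=Δ2−h2·(2M2+M3)/6=-18/35
t_q=11/4 → seg 1, τ=3/4; S=-2+-111/70·τ+-81/35·τ²+19/10·τ³=-16529/4480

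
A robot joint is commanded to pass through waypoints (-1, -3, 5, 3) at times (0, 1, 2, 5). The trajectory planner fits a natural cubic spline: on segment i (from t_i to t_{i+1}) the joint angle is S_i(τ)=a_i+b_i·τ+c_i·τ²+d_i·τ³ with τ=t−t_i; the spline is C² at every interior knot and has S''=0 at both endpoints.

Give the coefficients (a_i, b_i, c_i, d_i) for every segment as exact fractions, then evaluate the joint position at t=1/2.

Δ: Δ0=-2, Δ1=8, Δ2=-2/3
row 1: diag=4, rhs=60; c'=1/4, d'=15
row 2: denom=8−1·1/4=31/4; d'=(-52−1·15)/(31/4)=-268/31
back: M2=-268/31
back: M1=15−1/4·-268/31=532/31
M: M0=0, M1=532/31, M2=-268/31, M3=0
seg 0: a=-1, c=M0/2=0, d=(M1−M0)/(6·1)=266/93, b=Δ0−h0·(2M0+M1)/6=-452/93
seg 1: a=-3, c=M1/2=266/31, d=(M2−M1)/(6·1)=-400/93, b=Δ1−h1·(2M1+M2)/6=346/93
seg 2: a=5, c=M2/2=-134/31, d=(M3−M2)/(6·3)=134/279, b=Δ2−h2·(2M2+M3)/6=742/93
t_q=1/2 → seg 0, τ=1/2; S=-1+-452/93·τ+0·τ²+266/93·τ³=-381/124

  seg 0: a=-1 b=-452/93 c=0 d=266/93
  seg 1: a=-3 b=346/93 c=266/31 d=-400/93
  seg 2: a=5 b=742/93 c=-134/31 d=134/279
S(1/2) = -381/124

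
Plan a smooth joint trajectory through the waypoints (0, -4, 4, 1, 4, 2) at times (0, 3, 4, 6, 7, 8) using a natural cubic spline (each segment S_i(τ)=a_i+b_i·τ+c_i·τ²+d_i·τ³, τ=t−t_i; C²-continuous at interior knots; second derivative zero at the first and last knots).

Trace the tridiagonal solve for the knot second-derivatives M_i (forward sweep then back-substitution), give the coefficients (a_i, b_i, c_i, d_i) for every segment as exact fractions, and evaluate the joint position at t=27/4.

  seg 0: a=0 b=-32881/5718 c=0 d=8419/17154
  seg 1: a=-4 b=21445/2859 c=8419/1906 d=-22403/5718
  seg 2: a=4 b=26195/5718 c=-6992/953 d=12283/5718
  seg 3: a=1 b=5783/5718 c=5291/953 d=-20375/5718
  seg 4: a=4 b=4075/2859 c=-9793/1906 d=9793/5718
S(27/4) = 412089/121984

Δ: Δ0=-4/3, Δ1=8, Δ2=-3/2, Δ3=3, Δ4=-2
row 1: diag=8, rhs=56; c'=1/8, d'=7
row 2: denom=6−1·1/8=47/8; d'=(-57−1·7)/(47/8)=-512/47
row 3: denom=6−2·16/47=250/47; d'=(27−2·-512/47)/(250/47)=2293/250
row 4: denom=4−1·47/250=953/250; d'=(-30−1·2293/250)/(953/250)=-9793/953
back: M4=-9793/953
back: M3=2293/250−47/250·-9793/953=10582/953
back: M2=-512/47−16/47·10582/953=-13984/953
back: M1=7−1/8·-13984/953=8419/953
M: M0=0, M1=8419/953, M2=-13984/953, M3=10582/953, M4=-9793/953, M5=0
seg 0: a=0, c=M0/2=0, d=(M1−M0)/(6·3)=8419/17154, b=Δ0−h0·(2M0+M1)/6=-32881/5718
seg 1: a=-4, c=M1/2=8419/1906, d=(M2−M1)/(6·1)=-22403/5718, b=Δ1−h1·(2M1+M2)/6=21445/2859
seg 2: a=4, c=M2/2=-6992/953, d=(M3−M2)/(6·2)=12283/5718, b=Δ2−h2·(2M2+M3)/6=26195/5718
seg 3: a=1, c=M3/2=5291/953, d=(M4−M3)/(6·1)=-20375/5718, b=Δ3−h3·(2M3+M4)/6=5783/5718
seg 4: a=4, c=M4/2=-9793/1906, d=(M5−M4)/(6·1)=9793/5718, b=Δ4−h4·(2M4+M5)/6=4075/2859
t_q=27/4 → seg 3, τ=3/4; S=1+5783/5718·τ+5291/953·τ²+-20375/5718·τ³=412089/121984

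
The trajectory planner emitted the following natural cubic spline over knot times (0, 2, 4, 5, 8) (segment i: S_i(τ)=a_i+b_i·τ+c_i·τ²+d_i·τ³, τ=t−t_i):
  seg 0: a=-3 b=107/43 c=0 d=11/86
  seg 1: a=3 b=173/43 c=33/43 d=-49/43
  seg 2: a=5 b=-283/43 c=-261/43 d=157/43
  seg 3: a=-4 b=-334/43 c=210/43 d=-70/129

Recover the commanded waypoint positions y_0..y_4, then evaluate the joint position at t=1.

y_0=-3 y_1=3 y_2=5 y_3=-4 y_4=2
S(1) = -33/86

y_0 = S_0(0) = a_0 = -3
y_1 = S_1(0) = a_1 = 3
y_2 = S_2(0) = a_2 = 5
y_3 = S_3(0) = a_3 = -4
y_4 = S_3(3) = 2
t_q=1 is in segment 0 (τ=1); S_0(τ)=-33/86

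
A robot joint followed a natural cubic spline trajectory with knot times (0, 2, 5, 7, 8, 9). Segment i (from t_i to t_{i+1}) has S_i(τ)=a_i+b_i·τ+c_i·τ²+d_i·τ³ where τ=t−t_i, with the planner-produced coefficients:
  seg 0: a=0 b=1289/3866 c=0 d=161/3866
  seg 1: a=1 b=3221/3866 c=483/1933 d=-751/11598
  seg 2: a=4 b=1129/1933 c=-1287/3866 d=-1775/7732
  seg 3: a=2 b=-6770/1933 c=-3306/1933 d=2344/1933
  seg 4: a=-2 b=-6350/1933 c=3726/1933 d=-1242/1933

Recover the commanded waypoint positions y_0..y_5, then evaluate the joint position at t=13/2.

y_0 = S_0(0) = a_0 = 0
y_1 = S_1(0) = a_1 = 1
y_2 = S_2(0) = a_2 = 4
y_3 = S_3(0) = a_3 = 2
y_4 = S_4(0) = a_4 = -2
y_5 = S_4(1) = -4
t_q=13/2 is in segment 2 (τ=3/2); S_2(τ)=207359/61856

y_0=0 y_1=1 y_2=4 y_3=2 y_4=-2 y_5=-4
S(13/2) = 207359/61856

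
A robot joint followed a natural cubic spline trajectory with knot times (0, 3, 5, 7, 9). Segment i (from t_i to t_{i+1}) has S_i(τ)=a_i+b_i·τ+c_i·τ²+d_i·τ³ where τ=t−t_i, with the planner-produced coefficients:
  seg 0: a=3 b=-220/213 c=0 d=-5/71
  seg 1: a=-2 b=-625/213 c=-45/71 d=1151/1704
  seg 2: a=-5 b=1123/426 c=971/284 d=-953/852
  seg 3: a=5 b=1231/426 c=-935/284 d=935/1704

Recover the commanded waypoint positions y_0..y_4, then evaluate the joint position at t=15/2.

y_0 = S_0(0) = a_0 = 3
y_1 = S_1(0) = a_1 = -2
y_2 = S_2(0) = a_2 = -5
y_3 = S_3(0) = a_3 = 5
y_4 = S_3(2) = 2
t_q=15/2 is in segment 3 (τ=1/2); S_3(τ)=25857/4544

y_0=3 y_1=-2 y_2=-5 y_3=5 y_4=2
S(15/2) = 25857/4544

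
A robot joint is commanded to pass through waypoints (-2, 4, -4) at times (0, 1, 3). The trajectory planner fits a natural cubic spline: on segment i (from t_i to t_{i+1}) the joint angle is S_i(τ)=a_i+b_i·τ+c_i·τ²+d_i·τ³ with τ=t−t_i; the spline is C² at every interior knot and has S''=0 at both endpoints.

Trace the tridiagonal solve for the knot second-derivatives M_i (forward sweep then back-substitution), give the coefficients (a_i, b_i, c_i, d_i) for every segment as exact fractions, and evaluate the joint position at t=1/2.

Δ: Δ0=6, Δ1=-4
row 1: diag=6, rhs=-60; c'=1/3, d'=-10
back: M1=-10
M: M0=0, M1=-10, M2=0
seg 0: a=-2, c=M0/2=0, d=(M1−M0)/(6·1)=-5/3, b=Δ0−h0·(2M0+M1)/6=23/3
seg 1: a=4, c=M1/2=-5, d=(M2−M1)/(6·2)=5/6, b=Δ1−h1·(2M1+M2)/6=8/3
t_q=1/2 → seg 0, τ=1/2; S=-2+23/3·τ+0·τ²+-5/3·τ³=13/8

  seg 0: a=-2 b=23/3 c=0 d=-5/3
  seg 1: a=4 b=8/3 c=-5 d=5/6
S(1/2) = 13/8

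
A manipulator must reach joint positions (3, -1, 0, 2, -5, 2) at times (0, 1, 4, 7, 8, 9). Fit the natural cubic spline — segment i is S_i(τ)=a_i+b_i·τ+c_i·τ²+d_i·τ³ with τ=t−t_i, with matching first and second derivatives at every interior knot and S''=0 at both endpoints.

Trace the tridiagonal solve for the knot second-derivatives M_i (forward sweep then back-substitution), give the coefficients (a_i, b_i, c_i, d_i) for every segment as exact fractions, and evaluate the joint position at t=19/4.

Δ: Δ0=-4, Δ1=1/3, Δ2=2/3, Δ3=-7, Δ4=7
row 1: diag=8, rhs=26; c'=3/8, d'=13/4
row 2: denom=12−3·3/8=87/8; d'=(2−3·13/4)/(87/8)=-62/87
row 3: denom=8−3·8/29=208/29; d'=(-46−3·-62/87)/(208/29)=-159/26
row 4: denom=4−1·29/208=803/208; d'=(84−1·-159/26)/(803/208)=1704/73
back: M4=1704/73
back: M3=-159/26−29/208·1704/73=-684/73
back: M2=-62/87−8/29·-684/73=410/219
back: M1=13/4−3/8·410/219=186/73
M: M0=0, M1=186/73, M2=410/219, M3=-684/73, M4=1704/73, M5=0
seg 0: a=3, c=M0/2=0, d=(M1−M0)/(6·1)=31/73, b=Δ0−h0·(2M0+M1)/6=-323/73
seg 1: a=-1, c=M1/2=93/73, d=(M2−M1)/(6·3)=-74/1971, b=Δ1−h1·(2M1+M2)/6=-230/73
seg 2: a=0, c=M2/2=205/219, d=(M3−M2)/(6·3)=-1231/1971, b=Δ2−h2·(2M2+M3)/6=254/73
seg 3: a=2, c=M3/2=-342/73, d=(M4−M3)/(6·1)=398/73, b=Δ3−h3·(2M3+M4)/6=-567/73
seg 4: a=-5, c=M4/2=852/73, d=(M5−M4)/(6·1)=-284/73, b=Δ4−h4·(2M4+M5)/6=-57/73
t_q=19/4 → seg 2, τ=3/4; S=0+254/73·τ+205/219·τ²+-1231/1971·τ³=13421/4672

  seg 0: a=3 b=-323/73 c=0 d=31/73
  seg 1: a=-1 b=-230/73 c=93/73 d=-74/1971
  seg 2: a=0 b=254/73 c=205/219 d=-1231/1971
  seg 3: a=2 b=-567/73 c=-342/73 d=398/73
  seg 4: a=-5 b=-57/73 c=852/73 d=-284/73
S(19/4) = 13421/4672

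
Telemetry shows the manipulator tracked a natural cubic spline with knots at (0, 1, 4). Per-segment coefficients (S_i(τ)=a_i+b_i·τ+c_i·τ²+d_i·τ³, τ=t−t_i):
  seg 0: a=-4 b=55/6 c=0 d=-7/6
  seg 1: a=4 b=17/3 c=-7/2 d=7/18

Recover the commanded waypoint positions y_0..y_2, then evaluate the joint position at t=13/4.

y_0=-4 y_1=4 y_2=0
S(13/4) = 443/128

y_0 = S_0(0) = a_0 = -4
y_1 = S_1(0) = a_1 = 4
y_2 = S_1(3) = 0
t_q=13/4 is in segment 1 (τ=9/4); S_1(τ)=443/128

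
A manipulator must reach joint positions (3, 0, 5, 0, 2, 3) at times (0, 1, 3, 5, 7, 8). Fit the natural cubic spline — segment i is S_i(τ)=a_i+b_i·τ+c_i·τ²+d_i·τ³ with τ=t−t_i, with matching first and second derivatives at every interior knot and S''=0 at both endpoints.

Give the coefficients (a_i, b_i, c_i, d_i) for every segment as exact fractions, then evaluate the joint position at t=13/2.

Δ: Δ0=-3, Δ1=5/2, Δ2=-5/2, Δ3=1, Δ4=1
row 1: diag=6, rhs=33; c'=1/3, d'=11/2
row 2: denom=8−2·1/3=22/3; d'=(-30−2·11/2)/(22/3)=-123/22
row 3: denom=8−2·3/11=82/11; d'=(21−2·-123/22)/(82/11)=177/41
row 4: denom=6−2·11/41=224/41; d'=(0−2·177/41)/(224/41)=-177/112
back: M4=-177/112
back: M3=177/41−11/41·-177/112=531/112
back: M2=-123/22−3/11·531/112=-771/112
back: M1=11/2−1/3·-771/112=873/112
M: M0=0, M1=873/112, M2=-771/112, M3=531/112, M4=-177/112, M5=0
seg 0: a=3, c=M0/2=0, d=(M1−M0)/(6·1)=291/224, b=Δ0−h0·(2M0+M1)/6=-963/224
seg 1: a=0, c=M1/2=873/224, d=(M2−M1)/(6·2)=-137/112, b=Δ1−h1·(2M1+M2)/6=-45/112
seg 2: a=5, c=M2/2=-771/224, d=(M3−M2)/(6·2)=31/32, b=Δ2−h2·(2M2+M3)/6=57/112
seg 3: a=0, c=M3/2=531/224, d=(M4−M3)/(6·2)=-59/112, b=Δ3−h3·(2M3+M4)/6=-183/112
seg 4: a=2, c=M4/2=-177/224, d=(M5−M4)/(6·1)=59/224, b=Δ4−h4·(2M4+M5)/6=171/112
t_q=13/2 → seg 3, τ=3/2; S=0+-183/112·τ+531/224·τ²+-59/112·τ³=495/448

  seg 0: a=3 b=-963/224 c=0 d=291/224
  seg 1: a=0 b=-45/112 c=873/224 d=-137/112
  seg 2: a=5 b=57/112 c=-771/224 d=31/32
  seg 3: a=0 b=-183/112 c=531/224 d=-59/112
  seg 4: a=2 b=171/112 c=-177/224 d=59/224
S(13/2) = 495/448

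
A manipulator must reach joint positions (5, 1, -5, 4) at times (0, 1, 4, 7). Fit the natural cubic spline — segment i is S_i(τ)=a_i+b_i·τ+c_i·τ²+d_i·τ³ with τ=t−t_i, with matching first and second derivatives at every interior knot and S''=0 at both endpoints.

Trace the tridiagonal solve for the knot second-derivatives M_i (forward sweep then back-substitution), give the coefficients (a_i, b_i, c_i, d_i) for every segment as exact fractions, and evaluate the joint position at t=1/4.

  seg 0: a=5 b=-119/29 c=0 d=3/29
  seg 1: a=1 b=-110/29 c=9/29 d=25/261
  seg 2: a=-5 b=19/29 c=34/29 d=-34/261
S(1/4) = 7379/1856

Δ: Δ0=-4, Δ1=-2, Δ2=3
row 1: diag=8, rhs=12; c'=3/8, d'=3/2
row 2: denom=12−3·3/8=87/8; d'=(30−3·3/2)/(87/8)=68/29
back: M2=68/29
back: M1=3/2−3/8·68/29=18/29
M: M0=0, M1=18/29, M2=68/29, M3=0
seg 0: a=5, c=M0/2=0, d=(M1−M0)/(6·1)=3/29, b=Δ0−h0·(2M0+M1)/6=-119/29
seg 1: a=1, c=M1/2=9/29, d=(M2−M1)/(6·3)=25/261, b=Δ1−h1·(2M1+M2)/6=-110/29
seg 2: a=-5, c=M2/2=34/29, d=(M3−M2)/(6·3)=-34/261, b=Δ2−h2·(2M2+M3)/6=19/29
t_q=1/4 → seg 0, τ=1/4; S=5+-119/29·τ+0·τ²+3/29·τ³=7379/1856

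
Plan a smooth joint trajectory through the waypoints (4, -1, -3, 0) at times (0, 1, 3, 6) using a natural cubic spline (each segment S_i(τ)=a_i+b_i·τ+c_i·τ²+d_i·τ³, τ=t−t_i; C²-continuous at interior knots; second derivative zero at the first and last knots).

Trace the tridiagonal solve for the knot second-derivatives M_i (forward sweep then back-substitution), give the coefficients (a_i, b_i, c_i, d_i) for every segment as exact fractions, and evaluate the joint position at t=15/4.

  seg 0: a=4 b=-79/14 c=0 d=9/14
  seg 1: a=-1 b=-26/7 c=27/14 d=-2/7
  seg 2: a=-3 b=4/7 c=3/14 d=-1/42
S(15/4) = -315/128

Δ: Δ0=-5, Δ1=-1, Δ2=1
row 1: diag=6, rhs=24; c'=1/3, d'=4
row 2: denom=10−2·1/3=28/3; d'=(12−2·4)/(28/3)=3/7
back: M2=3/7
back: M1=4−1/3·3/7=27/7
M: M0=0, M1=27/7, M2=3/7, M3=0
seg 0: a=4, c=M0/2=0, d=(M1−M0)/(6·1)=9/14, b=Δ0−h0·(2M0+M1)/6=-79/14
seg 1: a=-1, c=M1/2=27/14, d=(M2−M1)/(6·2)=-2/7, b=Δ1−h1·(2M1+M2)/6=-26/7
seg 2: a=-3, c=M2/2=3/14, d=(M3−M2)/(6·3)=-1/42, b=Δ2−h2·(2M2+M3)/6=4/7
t_q=15/4 → seg 2, τ=3/4; S=-3+4/7·τ+3/14·τ²+-1/42·τ³=-315/128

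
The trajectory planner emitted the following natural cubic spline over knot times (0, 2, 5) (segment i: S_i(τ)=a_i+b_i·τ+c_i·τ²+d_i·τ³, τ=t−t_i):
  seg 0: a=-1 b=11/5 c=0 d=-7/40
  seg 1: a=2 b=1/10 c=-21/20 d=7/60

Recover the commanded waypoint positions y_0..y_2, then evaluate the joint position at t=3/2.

y_0=-1 y_1=2 y_2=-4
S(3/2) = 547/320

y_0 = S_0(0) = a_0 = -1
y_1 = S_1(0) = a_1 = 2
y_2 = S_1(3) = -4
t_q=3/2 is in segment 0 (τ=3/2); S_0(τ)=547/320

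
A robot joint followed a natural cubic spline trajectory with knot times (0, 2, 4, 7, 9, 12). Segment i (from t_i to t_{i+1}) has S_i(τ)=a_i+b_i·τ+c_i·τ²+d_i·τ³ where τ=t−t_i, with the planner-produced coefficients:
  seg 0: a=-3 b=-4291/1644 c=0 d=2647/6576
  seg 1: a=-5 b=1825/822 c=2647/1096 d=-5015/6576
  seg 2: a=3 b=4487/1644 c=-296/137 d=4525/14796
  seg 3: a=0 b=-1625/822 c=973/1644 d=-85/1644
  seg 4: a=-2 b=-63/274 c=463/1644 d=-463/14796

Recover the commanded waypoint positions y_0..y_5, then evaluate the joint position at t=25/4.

y_0=-3 y_1=-5 y_2=3 y_3=0 y_4=-2 y_5=-1
S(25/4) = 59151/35072

y_0 = S_0(0) = a_0 = -3
y_1 = S_1(0) = a_1 = -5
y_2 = S_2(0) = a_2 = 3
y_3 = S_3(0) = a_3 = 0
y_4 = S_4(0) = a_4 = -2
y_5 = S_4(3) = -1
t_q=25/4 is in segment 2 (τ=9/4); S_2(τ)=59151/35072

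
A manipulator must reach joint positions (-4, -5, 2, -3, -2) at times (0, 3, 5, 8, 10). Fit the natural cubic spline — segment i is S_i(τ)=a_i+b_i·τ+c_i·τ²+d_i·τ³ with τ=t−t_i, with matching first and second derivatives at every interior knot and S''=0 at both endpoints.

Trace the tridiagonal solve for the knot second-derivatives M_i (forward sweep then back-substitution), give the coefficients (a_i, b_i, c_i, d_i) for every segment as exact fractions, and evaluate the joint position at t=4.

  seg 0: a=-4 b=-3371/1740 c=0 d=2791/15660
  seg 1: a=-5 b=2501/870 c=2791/1740 d=-749/1160
  seg 2: a=2 b=671/435 c=-395/174 d=3133/7830
  seg 3: a=-3 b=-1109/870 c=193/145 d=-193/870
S(4) = -4061/3480

Δ: Δ0=-1/3, Δ1=7/2, Δ2=-5/3, Δ3=1/2
row 1: diag=10, rhs=23; c'=1/5, d'=23/10
row 2: denom=10−2·1/5=48/5; d'=(-31−2·23/10)/(48/5)=-89/24
row 3: denom=10−3·5/16=145/16; d'=(13−3·-89/24)/(145/16)=386/145
back: M3=386/145
back: M2=-89/24−5/16·386/145=-395/87
back: M1=23/10−1/5·-395/87=2791/870
M: M0=0, M1=2791/870, M2=-395/87, M3=386/145, M4=0
seg 0: a=-4, c=M0/2=0, d=(M1−M0)/(6·3)=2791/15660, b=Δ0−h0·(2M0+M1)/6=-3371/1740
seg 1: a=-5, c=M1/2=2791/1740, d=(M2−M1)/(6·2)=-749/1160, b=Δ1−h1·(2M1+M2)/6=2501/870
seg 2: a=2, c=M2/2=-395/174, d=(M3−M2)/(6·3)=3133/7830, b=Δ2−h2·(2M2+M3)/6=671/435
seg 3: a=-3, c=M3/2=193/145, d=(M4−M3)/(6·2)=-193/870, b=Δ3−h3·(2M3+M4)/6=-1109/870
t_q=4 → seg 1, τ=1; S=-5+2501/870·τ+2791/1740·τ²+-749/1160·τ³=-4061/3480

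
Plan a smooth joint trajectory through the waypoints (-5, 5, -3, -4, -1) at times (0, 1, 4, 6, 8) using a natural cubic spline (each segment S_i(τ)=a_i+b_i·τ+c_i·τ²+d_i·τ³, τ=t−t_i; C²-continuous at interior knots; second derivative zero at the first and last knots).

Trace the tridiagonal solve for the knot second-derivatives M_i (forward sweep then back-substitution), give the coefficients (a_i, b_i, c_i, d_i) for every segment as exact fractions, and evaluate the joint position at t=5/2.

Δ: Δ0=10, Δ1=-8/3, Δ2=-1/2, Δ3=3/2
row 1: diag=8, rhs=-76; c'=3/8, d'=-19/2
row 2: denom=10−3·3/8=71/8; d'=(13−3·-19/2)/(71/8)=332/71
row 3: denom=8−2·16/71=536/71; d'=(12−2·332/71)/(536/71)=47/134
back: M3=47/134
back: M2=332/71−16/71·47/134=308/67
back: M1=-19/2−3/8·308/67=-752/67
M: M0=0, M1=-752/67, M2=308/67, M3=47/134, M4=0
seg 0: a=-5, c=M0/2=0, d=(M1−M0)/(6·1)=-376/201, b=Δ0−h0·(2M0+M1)/6=2386/201
seg 1: a=5, c=M1/2=-376/67, d=(M2−M1)/(6·3)=530/603, b=Δ1−h1·(2M1+M2)/6=1258/201
seg 2: a=-3, c=M2/2=154/67, d=(M3−M2)/(6·2)=-569/1608, b=Δ2−h2·(2M2+M3)/6=-740/201
seg 3: a=-4, c=M3/2=47/268, d=(M4−M3)/(6·2)=-47/1608, b=Δ3−h3·(2M3+M4)/6=509/402
t_q=5/2 → seg 1, τ=3/2; S=5+1258/201·τ+-376/67·τ²+530/603·τ³=1267/268

  seg 0: a=-5 b=2386/201 c=0 d=-376/201
  seg 1: a=5 b=1258/201 c=-376/67 d=530/603
  seg 2: a=-3 b=-740/201 c=154/67 d=-569/1608
  seg 3: a=-4 b=509/402 c=47/268 d=-47/1608
S(5/2) = 1267/268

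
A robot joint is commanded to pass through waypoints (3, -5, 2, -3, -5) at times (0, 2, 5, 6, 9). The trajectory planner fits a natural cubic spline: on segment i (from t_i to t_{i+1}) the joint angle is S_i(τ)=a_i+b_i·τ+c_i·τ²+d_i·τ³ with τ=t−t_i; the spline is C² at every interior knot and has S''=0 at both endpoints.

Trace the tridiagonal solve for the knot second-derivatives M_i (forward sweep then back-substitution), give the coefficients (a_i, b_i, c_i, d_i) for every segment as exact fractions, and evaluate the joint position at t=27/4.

Δ: Δ0=-4, Δ1=7/3, Δ2=-5, Δ3=-2/3
row 1: diag=10, rhs=38; c'=3/10, d'=19/5
row 2: denom=8−3·3/10=71/10; d'=(-44−3·19/5)/(71/10)=-554/71
row 3: denom=8−1·10/71=558/71; d'=(26−1·-554/71)/(558/71)=400/93
back: M3=400/93
back: M2=-554/71−10/71·400/93=-782/93
back: M1=19/5−3/10·-782/93=196/31
M: M0=0, M1=196/31, M2=-782/93, M3=400/93, M4=0
seg 0: a=3, c=M0/2=0, d=(M1−M0)/(6·2)=49/93, b=Δ0−h0·(2M0+M1)/6=-568/93
seg 1: a=-5, c=M1/2=98/31, d=(M2−M1)/(6·3)=-685/837, b=Δ1−h1·(2M1+M2)/6=20/93
seg 2: a=2, c=M2/2=-391/93, d=(M3−M2)/(6·1)=197/93, b=Δ2−h2·(2M2+M3)/6=-271/93
seg 3: a=-3, c=M3/2=200/93, d=(M4−M3)/(6·3)=-200/837, b=Δ3−h3·(2M3+M4)/6=-154/31
t_q=27/4 → seg 3, τ=3/4; S=-3+-154/31·τ+200/93·τ²+-200/837·τ³=-1393/248

  seg 0: a=3 b=-568/93 c=0 d=49/93
  seg 1: a=-5 b=20/93 c=98/31 d=-685/837
  seg 2: a=2 b=-271/93 c=-391/93 d=197/93
  seg 3: a=-3 b=-154/31 c=200/93 d=-200/837
S(27/4) = -1393/248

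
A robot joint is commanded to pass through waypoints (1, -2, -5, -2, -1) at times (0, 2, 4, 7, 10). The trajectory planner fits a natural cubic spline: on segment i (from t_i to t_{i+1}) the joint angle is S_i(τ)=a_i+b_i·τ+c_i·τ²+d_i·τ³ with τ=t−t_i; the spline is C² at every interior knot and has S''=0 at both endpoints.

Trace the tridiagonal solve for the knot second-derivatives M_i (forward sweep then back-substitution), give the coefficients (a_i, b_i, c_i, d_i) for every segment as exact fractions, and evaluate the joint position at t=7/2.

  seg 0: a=1 b=-283/210 c=0 d=-4/105
  seg 1: a=-2 b=-379/210 c=-8/35 d=4/21
  seg 2: a=-5 b=-13/30 c=32/35 d=-55/378
  seg 3: a=-2 b=118/105 c=-83/210 d=83/1890
S(7/2) = -641/140

Δ: Δ0=-3/2, Δ1=-3/2, Δ2=1, Δ3=1/3
row 1: diag=8, rhs=0; c'=1/4, d'=0
row 2: denom=10−2·1/4=19/2; d'=(15−2·0)/(19/2)=30/19
row 3: denom=12−3·6/19=210/19; d'=(-4−3·30/19)/(210/19)=-83/105
back: M3=-83/105
back: M2=30/19−6/19·-83/105=64/35
back: M1=0−1/4·64/35=-16/35
M: M0=0, M1=-16/35, M2=64/35, M3=-83/105, M4=0
seg 0: a=1, c=M0/2=0, d=(M1−M0)/(6·2)=-4/105, b=Δ0−h0·(2M0+M1)/6=-283/210
seg 1: a=-2, c=M1/2=-8/35, d=(M2−M1)/(6·2)=4/21, b=Δ1−h1·(2M1+M2)/6=-379/210
seg 2: a=-5, c=M2/2=32/35, d=(M3−M2)/(6·3)=-55/378, b=Δ2−h2·(2M2+M3)/6=-13/30
seg 3: a=-2, c=M3/2=-83/210, d=(M4−M3)/(6·3)=83/1890, b=Δ3−h3·(2M3+M4)/6=118/105
t_q=7/2 → seg 1, τ=3/2; S=-2+-379/210·τ+-8/35·τ²+4/21·τ³=-641/140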